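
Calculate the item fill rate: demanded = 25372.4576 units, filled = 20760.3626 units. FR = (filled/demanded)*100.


FR = 20760.3626 / 25372.4576 * 100 = 81.8224

81.8224%


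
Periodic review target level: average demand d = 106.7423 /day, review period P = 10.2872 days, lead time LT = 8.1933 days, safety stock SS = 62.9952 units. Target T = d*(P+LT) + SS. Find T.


P + LT = 18.4805
d*(P+LT) = 106.7423 * 18.4805 = 1972.6511
T = 1972.6511 + 62.9952 = 2035.6463

2035.6463 units


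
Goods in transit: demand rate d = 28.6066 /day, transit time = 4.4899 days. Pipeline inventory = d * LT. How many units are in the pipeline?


Pipeline = 28.6066 * 4.4899 = 128.4408

128.4408 units


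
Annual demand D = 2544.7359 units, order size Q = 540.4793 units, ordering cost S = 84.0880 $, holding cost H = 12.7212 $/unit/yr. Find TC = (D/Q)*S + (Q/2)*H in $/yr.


Ordering cost = D*S/Q = 395.9111
Holding cost = Q*H/2 = 3437.7726
TC = 395.9111 + 3437.7726 = 3833.6837

3833.6837 $/yr


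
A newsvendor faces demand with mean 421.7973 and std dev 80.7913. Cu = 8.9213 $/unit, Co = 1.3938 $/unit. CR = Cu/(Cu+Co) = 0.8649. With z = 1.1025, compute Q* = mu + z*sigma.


CR = Cu/(Cu+Co) = 8.9213/(8.9213+1.3938) = 0.8649
z = 1.1025
Q* = 421.7973 + 1.1025 * 80.7913 = 510.8697

510.8697 units


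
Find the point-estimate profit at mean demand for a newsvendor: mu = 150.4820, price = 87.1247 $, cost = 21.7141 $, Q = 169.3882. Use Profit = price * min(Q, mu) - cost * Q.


Sales at mu = min(169.3882, 150.4820) = 150.4820
Revenue = 87.1247 * 150.4820 = 13110.6991
Total cost = 21.7141 * 169.3882 = 3678.1123
Profit = 13110.6991 - 3678.1123 = 9432.5868

9432.5868 $


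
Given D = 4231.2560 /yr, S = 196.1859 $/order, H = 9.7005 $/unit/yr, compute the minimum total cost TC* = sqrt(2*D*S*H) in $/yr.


2*D*S*H = 16105017.7827
TC* = sqrt(16105017.7827) = 4013.1058

4013.1058 $/yr


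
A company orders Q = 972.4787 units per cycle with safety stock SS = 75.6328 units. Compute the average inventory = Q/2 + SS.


Q/2 = 486.2394
Avg = 486.2394 + 75.6328 = 561.8722

561.8722 units


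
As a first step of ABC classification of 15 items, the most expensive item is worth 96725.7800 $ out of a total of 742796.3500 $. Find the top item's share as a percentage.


Top item = 96725.7800
Total = 742796.3500
Percentage = 96725.7800 / 742796.3500 * 100 = 13.0218

13.0218%


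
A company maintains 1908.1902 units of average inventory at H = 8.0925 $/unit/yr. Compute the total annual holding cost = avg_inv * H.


Cost = 1908.1902 * 8.0925 = 15442.0292

15442.0292 $/yr


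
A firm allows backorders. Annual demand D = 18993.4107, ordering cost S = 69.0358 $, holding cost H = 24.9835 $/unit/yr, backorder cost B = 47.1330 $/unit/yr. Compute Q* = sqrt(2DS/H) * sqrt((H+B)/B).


sqrt(2DS/H) = 323.9866
sqrt((H+B)/B) = 1.2370
Q* = 323.9866 * 1.2370 = 400.7576

400.7576 units


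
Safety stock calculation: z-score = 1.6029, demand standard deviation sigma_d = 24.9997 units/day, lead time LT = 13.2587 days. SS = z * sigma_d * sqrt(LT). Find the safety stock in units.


sqrt(LT) = sqrt(13.2587) = 3.6412
SS = 1.6029 * 24.9997 * 3.6412 = 145.9122

145.9122 units


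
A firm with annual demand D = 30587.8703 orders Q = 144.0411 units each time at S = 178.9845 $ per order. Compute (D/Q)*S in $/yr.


Number of orders = D/Q = 212.3552
Cost = 212.3552 * 178.9845 = 38008.2815

38008.2815 $/yr


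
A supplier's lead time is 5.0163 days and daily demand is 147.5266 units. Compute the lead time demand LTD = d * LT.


LTD = 147.5266 * 5.0163 = 740.0377

740.0377 units


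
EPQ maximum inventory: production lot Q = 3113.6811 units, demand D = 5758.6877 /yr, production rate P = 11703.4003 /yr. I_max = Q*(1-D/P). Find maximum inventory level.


D/P = 0.4921
1 - D/P = 0.5079
I_max = 3113.6811 * 0.5079 = 1581.5864

1581.5864 units


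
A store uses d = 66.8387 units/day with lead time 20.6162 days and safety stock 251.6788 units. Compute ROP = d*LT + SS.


d*LT = 66.8387 * 20.6162 = 1377.9600
ROP = 1377.9600 + 251.6788 = 1629.6388

1629.6388 units


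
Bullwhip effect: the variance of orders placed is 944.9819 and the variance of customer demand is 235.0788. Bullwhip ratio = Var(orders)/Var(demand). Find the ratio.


BW = 944.9819 / 235.0788 = 4.0199

4.0199


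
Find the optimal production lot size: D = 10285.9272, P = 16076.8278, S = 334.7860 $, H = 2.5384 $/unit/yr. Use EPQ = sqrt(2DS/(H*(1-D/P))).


1 - D/P = 1 - 0.6398 = 0.3602
H*(1-D/P) = 0.9143
2DS = 6887168.8472
EPQ = sqrt(7532426.8175) = 2744.5267

2744.5267 units


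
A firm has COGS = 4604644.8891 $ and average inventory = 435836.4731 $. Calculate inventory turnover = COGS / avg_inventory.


Turnover = 4604644.8891 / 435836.4731 = 10.5651

10.5651


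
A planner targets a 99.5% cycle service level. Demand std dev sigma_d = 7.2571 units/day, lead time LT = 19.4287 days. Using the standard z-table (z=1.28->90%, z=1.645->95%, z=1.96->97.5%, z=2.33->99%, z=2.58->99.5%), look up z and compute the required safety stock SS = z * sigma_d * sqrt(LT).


From the table, SL = 99.5% corresponds to z = 2.58
sqrt(LT) = sqrt(19.4287) = 4.4078
SS = 2.58 * 7.2571 * 4.4078 = 82.5286

82.5286 units


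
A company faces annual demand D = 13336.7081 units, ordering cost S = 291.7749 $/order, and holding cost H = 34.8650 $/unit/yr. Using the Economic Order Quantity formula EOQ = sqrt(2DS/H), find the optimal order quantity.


2*D*S = 2 * 13336.7081 * 291.7749 = 7782633.3444
2*D*S/H = 223221.9517
EOQ = sqrt(223221.9517) = 472.4637

472.4637 units


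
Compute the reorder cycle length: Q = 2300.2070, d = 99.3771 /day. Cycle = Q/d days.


Cycle = 2300.2070 / 99.3771 = 23.1462

23.1462 days


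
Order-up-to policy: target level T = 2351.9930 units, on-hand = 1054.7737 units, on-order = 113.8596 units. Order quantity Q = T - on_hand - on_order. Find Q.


Inventory position = OH + OO = 1054.7737 + 113.8596 = 1168.6333
Q = 2351.9930 - 1168.6333 = 1183.3597

1183.3597 units


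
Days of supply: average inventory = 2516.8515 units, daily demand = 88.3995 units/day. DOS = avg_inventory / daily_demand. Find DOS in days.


DOS = 2516.8515 / 88.3995 = 28.4713

28.4713 days


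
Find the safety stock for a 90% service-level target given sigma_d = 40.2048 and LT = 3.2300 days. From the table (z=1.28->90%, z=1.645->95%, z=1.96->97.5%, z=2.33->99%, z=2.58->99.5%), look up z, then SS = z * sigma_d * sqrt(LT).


From the table, SL = 90% corresponds to z = 1.28
sqrt(LT) = sqrt(3.2300) = 1.7972
SS = 1.28 * 40.2048 * 1.7972 = 92.4888

92.4888 units


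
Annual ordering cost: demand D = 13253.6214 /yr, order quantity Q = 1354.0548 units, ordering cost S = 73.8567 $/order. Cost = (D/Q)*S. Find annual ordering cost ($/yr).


Number of orders = D/Q = 9.7881
Cost = 9.7881 * 73.8567 = 722.9166

722.9166 $/yr


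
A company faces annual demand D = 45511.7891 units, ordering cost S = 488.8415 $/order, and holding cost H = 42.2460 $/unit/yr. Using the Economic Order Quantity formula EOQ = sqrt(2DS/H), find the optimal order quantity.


2*D*S = 2 * 45511.7891 * 488.8415 = 44496102.5027
2*D*S/H = 1053261.9065
EOQ = sqrt(1053261.9065) = 1026.2855

1026.2855 units


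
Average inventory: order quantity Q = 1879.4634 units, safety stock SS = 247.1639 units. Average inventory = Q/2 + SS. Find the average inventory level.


Q/2 = 939.7317
Avg = 939.7317 + 247.1639 = 1186.8956

1186.8956 units


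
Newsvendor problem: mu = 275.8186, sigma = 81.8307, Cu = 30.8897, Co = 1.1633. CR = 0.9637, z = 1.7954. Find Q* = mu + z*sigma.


CR = Cu/(Cu+Co) = 30.8897/(30.8897+1.1633) = 0.9637
z = 1.7954
Q* = 275.8186 + 1.7954 * 81.8307 = 422.7374

422.7374 units


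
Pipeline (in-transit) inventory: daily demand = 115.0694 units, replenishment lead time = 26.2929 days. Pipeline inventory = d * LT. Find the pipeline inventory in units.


Pipeline = 115.0694 * 26.2929 = 3025.5082

3025.5082 units


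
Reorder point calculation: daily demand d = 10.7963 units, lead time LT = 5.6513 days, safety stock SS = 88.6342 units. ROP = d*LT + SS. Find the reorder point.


d*LT = 10.7963 * 5.6513 = 61.0131
ROP = 61.0131 + 88.6342 = 149.6473

149.6473 units


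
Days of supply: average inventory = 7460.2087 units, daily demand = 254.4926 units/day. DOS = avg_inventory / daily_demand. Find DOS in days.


DOS = 7460.2087 / 254.4926 = 29.3140

29.3140 days


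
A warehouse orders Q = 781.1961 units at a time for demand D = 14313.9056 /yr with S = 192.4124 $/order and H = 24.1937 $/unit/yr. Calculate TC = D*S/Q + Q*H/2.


Ordering cost = D*S/Q = 3525.5846
Holding cost = Q*H/2 = 9450.0120
TC = 3525.5846 + 9450.0120 = 12975.5966

12975.5966 $/yr


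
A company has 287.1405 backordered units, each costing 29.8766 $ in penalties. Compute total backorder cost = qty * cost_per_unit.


Total = 287.1405 * 29.8766 = 8578.7819

8578.7819 $


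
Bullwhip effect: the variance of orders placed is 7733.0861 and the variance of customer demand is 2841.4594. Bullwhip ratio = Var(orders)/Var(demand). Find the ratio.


BW = 7733.0861 / 2841.4594 = 2.7215

2.7215


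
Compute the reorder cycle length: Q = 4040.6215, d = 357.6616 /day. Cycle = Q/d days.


Cycle = 4040.6215 / 357.6616 = 11.2973

11.2973 days


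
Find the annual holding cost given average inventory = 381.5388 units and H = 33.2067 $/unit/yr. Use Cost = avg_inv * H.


Cost = 381.5388 * 33.2067 = 12669.6445

12669.6445 $/yr


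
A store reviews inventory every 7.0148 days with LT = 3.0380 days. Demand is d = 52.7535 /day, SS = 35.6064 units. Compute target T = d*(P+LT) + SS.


P + LT = 10.0528
d*(P+LT) = 52.7535 * 10.0528 = 530.3204
T = 530.3204 + 35.6064 = 565.9268

565.9268 units


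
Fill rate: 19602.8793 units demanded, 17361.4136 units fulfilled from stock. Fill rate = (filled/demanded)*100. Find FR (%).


FR = 17361.4136 / 19602.8793 * 100 = 88.5656

88.5656%


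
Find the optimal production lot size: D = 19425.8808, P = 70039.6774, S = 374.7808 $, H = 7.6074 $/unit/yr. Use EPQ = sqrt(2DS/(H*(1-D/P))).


1 - D/P = 1 - 0.2774 = 0.7226
H*(1-D/P) = 5.4974
2DS = 14560894.2939
EPQ = sqrt(2648664.9130) = 1627.4719

1627.4719 units


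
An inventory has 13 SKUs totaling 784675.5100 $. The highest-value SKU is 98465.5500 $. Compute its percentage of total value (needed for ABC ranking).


Top item = 98465.5500
Total = 784675.5100
Percentage = 98465.5500 / 784675.5100 * 100 = 12.5486

12.5486%


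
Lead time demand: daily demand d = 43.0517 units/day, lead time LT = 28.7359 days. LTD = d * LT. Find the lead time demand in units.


LTD = 43.0517 * 28.7359 = 1237.1293

1237.1293 units


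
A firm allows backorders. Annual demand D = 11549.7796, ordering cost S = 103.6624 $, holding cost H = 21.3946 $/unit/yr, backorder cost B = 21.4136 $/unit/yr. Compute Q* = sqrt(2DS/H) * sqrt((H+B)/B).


sqrt(2DS/H) = 334.5495
sqrt((H+B)/B) = 1.4139
Q* = 334.5495 * 1.4139 = 473.0195

473.0195 units


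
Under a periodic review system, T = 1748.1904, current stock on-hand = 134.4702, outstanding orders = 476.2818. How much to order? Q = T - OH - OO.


Inventory position = OH + OO = 134.4702 + 476.2818 = 610.7520
Q = 1748.1904 - 610.7520 = 1137.4384

1137.4384 units


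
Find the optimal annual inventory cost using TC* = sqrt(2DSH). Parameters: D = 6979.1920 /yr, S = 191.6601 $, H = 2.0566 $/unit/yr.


2*D*S*H = 5501950.5610
TC* = sqrt(5501950.5610) = 2345.6237

2345.6237 $/yr


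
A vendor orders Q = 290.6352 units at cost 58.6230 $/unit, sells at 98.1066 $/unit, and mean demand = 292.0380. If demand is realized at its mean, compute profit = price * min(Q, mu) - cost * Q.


Sales at mu = min(290.6352, 292.0380) = 290.6352
Revenue = 98.1066 * 290.6352 = 28513.2313
Total cost = 58.6230 * 290.6352 = 17037.9073
Profit = 28513.2313 - 17037.9073 = 11475.3240

11475.3240 $


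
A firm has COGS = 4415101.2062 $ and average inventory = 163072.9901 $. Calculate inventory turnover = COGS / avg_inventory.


Turnover = 4415101.2062 / 163072.9901 = 27.0744

27.0744


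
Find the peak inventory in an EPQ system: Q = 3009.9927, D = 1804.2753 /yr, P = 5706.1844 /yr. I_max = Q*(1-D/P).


D/P = 0.3162
1 - D/P = 0.6838
I_max = 3009.9927 * 0.6838 = 2058.2437

2058.2437 units


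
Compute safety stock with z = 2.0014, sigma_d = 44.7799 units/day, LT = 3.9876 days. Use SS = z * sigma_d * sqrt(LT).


sqrt(LT) = sqrt(3.9876) = 1.9969
SS = 2.0014 * 44.7799 * 1.9969 = 178.9669

178.9669 units


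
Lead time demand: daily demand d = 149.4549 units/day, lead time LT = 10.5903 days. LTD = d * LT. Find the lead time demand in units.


LTD = 149.4549 * 10.5903 = 1582.7722

1582.7722 units


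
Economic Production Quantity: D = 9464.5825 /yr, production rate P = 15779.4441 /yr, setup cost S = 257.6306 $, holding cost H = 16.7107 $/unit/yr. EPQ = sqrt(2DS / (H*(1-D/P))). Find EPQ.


1 - D/P = 1 - 0.5998 = 0.4002
H*(1-D/P) = 6.6875
2DS = 4876732.1364
EPQ = sqrt(729225.9614) = 853.9473

853.9473 units


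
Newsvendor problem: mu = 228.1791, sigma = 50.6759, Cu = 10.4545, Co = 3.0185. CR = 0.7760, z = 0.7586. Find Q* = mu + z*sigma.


CR = Cu/(Cu+Co) = 10.4545/(10.4545+3.0185) = 0.7760
z = 0.7586
Q* = 228.1791 + 0.7586 * 50.6759 = 266.6218

266.6218 units


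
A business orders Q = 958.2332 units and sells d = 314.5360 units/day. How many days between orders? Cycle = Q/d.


Cycle = 958.2332 / 314.5360 = 3.0465

3.0465 days


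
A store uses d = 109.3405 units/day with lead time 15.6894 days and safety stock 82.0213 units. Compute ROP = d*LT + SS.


d*LT = 109.3405 * 15.6894 = 1715.4868
ROP = 1715.4868 + 82.0213 = 1797.5081

1797.5081 units


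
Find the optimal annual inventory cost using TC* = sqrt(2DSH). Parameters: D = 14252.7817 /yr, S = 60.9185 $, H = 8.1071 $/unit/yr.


2*D*S*H = 14078110.1930
TC* = sqrt(14078110.1930) = 3752.0808

3752.0808 $/yr


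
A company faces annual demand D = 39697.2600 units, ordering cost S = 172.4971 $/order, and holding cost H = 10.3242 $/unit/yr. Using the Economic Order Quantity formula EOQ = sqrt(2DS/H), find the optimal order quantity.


2*D*S = 2 * 39697.2600 * 172.4971 = 13695324.4559
2*D*S/H = 1326526.4578
EOQ = sqrt(1326526.4578) = 1151.7493

1151.7493 units


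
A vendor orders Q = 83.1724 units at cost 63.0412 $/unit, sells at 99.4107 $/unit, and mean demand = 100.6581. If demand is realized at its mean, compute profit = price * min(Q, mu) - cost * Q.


Sales at mu = min(83.1724, 100.6581) = 83.1724
Revenue = 99.4107 * 83.1724 = 8268.2265
Total cost = 63.0412 * 83.1724 = 5243.2879
Profit = 8268.2265 - 5243.2879 = 3024.9386

3024.9386 $


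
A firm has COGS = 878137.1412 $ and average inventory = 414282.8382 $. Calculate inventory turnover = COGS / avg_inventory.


Turnover = 878137.1412 / 414282.8382 = 2.1197

2.1197


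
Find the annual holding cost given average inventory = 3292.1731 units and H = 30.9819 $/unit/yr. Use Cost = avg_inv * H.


Cost = 3292.1731 * 30.9819 = 101997.7778

101997.7778 $/yr


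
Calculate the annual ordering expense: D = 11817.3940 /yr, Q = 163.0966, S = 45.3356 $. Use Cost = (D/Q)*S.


Number of orders = D/Q = 72.4564
Cost = 72.4564 * 45.3356 = 3284.8548

3284.8548 $/yr


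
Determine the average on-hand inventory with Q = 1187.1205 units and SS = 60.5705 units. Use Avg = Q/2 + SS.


Q/2 = 593.5602
Avg = 593.5602 + 60.5705 = 654.1308

654.1308 units


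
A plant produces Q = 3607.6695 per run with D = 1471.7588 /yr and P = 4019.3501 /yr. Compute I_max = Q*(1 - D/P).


D/P = 0.3662
1 - D/P = 0.6338
I_max = 3607.6695 * 0.6338 = 2286.6551

2286.6551 units


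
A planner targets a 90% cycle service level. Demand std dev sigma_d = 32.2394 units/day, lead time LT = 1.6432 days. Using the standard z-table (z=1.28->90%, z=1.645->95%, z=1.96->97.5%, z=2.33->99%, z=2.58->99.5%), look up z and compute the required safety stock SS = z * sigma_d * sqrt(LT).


From the table, SL = 90% corresponds to z = 1.28
sqrt(LT) = sqrt(1.6432) = 1.2819
SS = 1.28 * 32.2394 * 1.2819 = 52.8984

52.8984 units


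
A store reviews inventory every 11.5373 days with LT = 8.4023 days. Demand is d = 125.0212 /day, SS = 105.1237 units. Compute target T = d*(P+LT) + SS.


P + LT = 19.9396
d*(P+LT) = 125.0212 * 19.9396 = 2492.8727
T = 2492.8727 + 105.1237 = 2597.9964

2597.9964 units


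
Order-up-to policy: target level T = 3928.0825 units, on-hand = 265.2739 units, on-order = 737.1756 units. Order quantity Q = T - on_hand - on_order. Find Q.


Inventory position = OH + OO = 265.2739 + 737.1756 = 1002.4495
Q = 3928.0825 - 1002.4495 = 2925.6330

2925.6330 units


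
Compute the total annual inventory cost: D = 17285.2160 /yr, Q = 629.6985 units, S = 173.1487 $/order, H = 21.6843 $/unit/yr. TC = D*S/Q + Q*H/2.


Ordering cost = D*S/Q = 4752.9297
Holding cost = Q*H/2 = 6827.2856
TC = 4752.9297 + 6827.2856 = 11580.2153

11580.2153 $/yr


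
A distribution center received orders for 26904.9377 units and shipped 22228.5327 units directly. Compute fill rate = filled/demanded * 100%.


FR = 22228.5327 / 26904.9377 * 100 = 82.6188

82.6188%


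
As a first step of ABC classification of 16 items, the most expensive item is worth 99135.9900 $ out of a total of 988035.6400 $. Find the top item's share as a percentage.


Top item = 99135.9900
Total = 988035.6400
Percentage = 99135.9900 / 988035.6400 * 100 = 10.0336

10.0336%


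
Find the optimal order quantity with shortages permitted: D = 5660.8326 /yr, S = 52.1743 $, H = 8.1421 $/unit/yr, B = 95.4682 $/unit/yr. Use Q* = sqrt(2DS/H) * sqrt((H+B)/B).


sqrt(2DS/H) = 269.3489
sqrt((H+B)/B) = 1.0418
Q* = 269.3489 * 1.0418 = 280.5998

280.5998 units


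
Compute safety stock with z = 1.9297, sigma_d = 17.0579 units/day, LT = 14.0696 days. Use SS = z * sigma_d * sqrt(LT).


sqrt(LT) = sqrt(14.0696) = 3.7509
SS = 1.9297 * 17.0579 * 3.7509 = 123.4685

123.4685 units


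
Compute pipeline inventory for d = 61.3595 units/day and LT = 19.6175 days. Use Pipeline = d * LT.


Pipeline = 61.3595 * 19.6175 = 1203.7200

1203.7200 units


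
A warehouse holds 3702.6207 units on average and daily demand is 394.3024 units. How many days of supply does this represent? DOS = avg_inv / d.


DOS = 3702.6207 / 394.3024 = 9.3903

9.3903 days


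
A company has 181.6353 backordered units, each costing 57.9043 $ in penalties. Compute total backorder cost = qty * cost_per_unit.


Total = 181.6353 * 57.9043 = 10517.4649

10517.4649 $


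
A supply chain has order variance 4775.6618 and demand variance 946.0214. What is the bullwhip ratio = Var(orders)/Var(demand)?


BW = 4775.6618 / 946.0214 = 5.0482

5.0482


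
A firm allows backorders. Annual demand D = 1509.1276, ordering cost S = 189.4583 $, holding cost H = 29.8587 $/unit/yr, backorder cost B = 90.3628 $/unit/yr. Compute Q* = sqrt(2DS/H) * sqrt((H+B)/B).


sqrt(2DS/H) = 138.3883
sqrt((H+B)/B) = 1.1534
Q* = 138.3883 * 1.1534 = 159.6230

159.6230 units


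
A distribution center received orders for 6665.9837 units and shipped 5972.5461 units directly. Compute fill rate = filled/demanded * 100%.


FR = 5972.5461 / 6665.9837 * 100 = 89.5974

89.5974%


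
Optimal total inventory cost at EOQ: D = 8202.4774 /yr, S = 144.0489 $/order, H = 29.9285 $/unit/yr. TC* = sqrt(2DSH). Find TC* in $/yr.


2*D*S*H = 70724508.0326
TC* = sqrt(70724508.0326) = 8409.7864

8409.7864 $/yr


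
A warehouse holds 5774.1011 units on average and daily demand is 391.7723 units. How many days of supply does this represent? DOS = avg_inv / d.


DOS = 5774.1011 / 391.7723 = 14.7384

14.7384 days


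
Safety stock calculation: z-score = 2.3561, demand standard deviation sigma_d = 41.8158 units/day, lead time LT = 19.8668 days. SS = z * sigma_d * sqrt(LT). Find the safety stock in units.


sqrt(LT) = sqrt(19.8668) = 4.4572
SS = 2.3561 * 41.8158 * 4.4572 = 439.1350

439.1350 units


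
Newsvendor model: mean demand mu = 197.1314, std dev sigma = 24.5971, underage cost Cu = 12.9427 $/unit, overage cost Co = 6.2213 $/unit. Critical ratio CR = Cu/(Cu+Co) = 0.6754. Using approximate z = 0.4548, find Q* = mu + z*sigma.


CR = Cu/(Cu+Co) = 12.9427/(12.9427+6.2213) = 0.6754
z = 0.4548
Q* = 197.1314 + 0.4548 * 24.5971 = 208.3182

208.3182 units


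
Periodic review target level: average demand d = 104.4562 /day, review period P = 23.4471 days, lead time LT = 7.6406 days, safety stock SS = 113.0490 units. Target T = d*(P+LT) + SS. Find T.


P + LT = 31.0877
d*(P+LT) = 104.4562 * 31.0877 = 3247.3030
T = 3247.3030 + 113.0490 = 3360.3520

3360.3520 units


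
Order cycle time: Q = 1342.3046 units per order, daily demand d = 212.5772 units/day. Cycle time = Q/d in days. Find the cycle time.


Cycle = 1342.3046 / 212.5772 = 6.3144

6.3144 days


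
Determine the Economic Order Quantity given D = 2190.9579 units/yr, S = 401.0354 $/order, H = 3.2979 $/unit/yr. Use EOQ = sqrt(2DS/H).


2*D*S = 2 * 2190.9579 * 401.0354 = 1757303.3556
2*D*S/H = 532855.2581
EOQ = sqrt(532855.2581) = 729.9694

729.9694 units


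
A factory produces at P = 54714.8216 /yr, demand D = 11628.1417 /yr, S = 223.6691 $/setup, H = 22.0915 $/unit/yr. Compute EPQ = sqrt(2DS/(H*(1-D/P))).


1 - D/P = 1 - 0.2125 = 0.7875
H*(1-D/P) = 17.3966
2DS = 5201711.9774
EPQ = sqrt(299008.1689) = 546.8164

546.8164 units


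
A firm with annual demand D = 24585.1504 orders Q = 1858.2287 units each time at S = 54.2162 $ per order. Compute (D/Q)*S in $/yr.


Number of orders = D/Q = 13.2304
Cost = 13.2304 * 54.2162 = 717.3032

717.3032 $/yr


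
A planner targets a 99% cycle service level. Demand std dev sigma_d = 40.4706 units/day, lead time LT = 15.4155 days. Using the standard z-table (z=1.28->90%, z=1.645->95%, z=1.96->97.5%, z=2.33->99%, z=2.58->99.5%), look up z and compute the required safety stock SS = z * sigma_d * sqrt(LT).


From the table, SL = 99% corresponds to z = 2.33
sqrt(LT) = sqrt(15.4155) = 3.9263
SS = 2.33 * 40.4706 * 3.9263 = 370.2324

370.2324 units


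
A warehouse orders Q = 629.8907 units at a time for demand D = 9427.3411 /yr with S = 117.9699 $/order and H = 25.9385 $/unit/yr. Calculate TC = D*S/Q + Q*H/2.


Ordering cost = D*S/Q = 1765.6119
Holding cost = Q*H/2 = 8169.2100
TC = 1765.6119 + 8169.2100 = 9934.8218

9934.8218 $/yr


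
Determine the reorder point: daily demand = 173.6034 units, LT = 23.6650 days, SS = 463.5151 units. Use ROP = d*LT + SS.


d*LT = 173.6034 * 23.6650 = 4108.3245
ROP = 4108.3245 + 463.5151 = 4571.8396

4571.8396 units


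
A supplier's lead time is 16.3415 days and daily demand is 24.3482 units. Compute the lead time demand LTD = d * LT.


LTD = 24.3482 * 16.3415 = 397.8861

397.8861 units


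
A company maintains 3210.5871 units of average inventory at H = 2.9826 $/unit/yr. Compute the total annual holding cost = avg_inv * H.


Cost = 3210.5871 * 2.9826 = 9575.8971

9575.8971 $/yr


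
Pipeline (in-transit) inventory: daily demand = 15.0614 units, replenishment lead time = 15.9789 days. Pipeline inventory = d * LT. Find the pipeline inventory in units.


Pipeline = 15.0614 * 15.9789 = 240.6646

240.6646 units


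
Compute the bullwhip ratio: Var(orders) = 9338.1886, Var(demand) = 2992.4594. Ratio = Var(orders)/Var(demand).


BW = 9338.1886 / 2992.4594 = 3.1206

3.1206


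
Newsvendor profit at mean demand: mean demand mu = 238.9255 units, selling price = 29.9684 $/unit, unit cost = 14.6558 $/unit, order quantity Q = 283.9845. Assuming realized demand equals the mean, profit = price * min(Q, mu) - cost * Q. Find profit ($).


Sales at mu = min(283.9845, 238.9255) = 238.9255
Revenue = 29.9684 * 238.9255 = 7160.2150
Total cost = 14.6558 * 283.9845 = 4162.0200
Profit = 7160.2150 - 4162.0200 = 2998.1949

2998.1949 $


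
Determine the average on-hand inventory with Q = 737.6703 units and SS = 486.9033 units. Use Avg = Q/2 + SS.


Q/2 = 368.8351
Avg = 368.8351 + 486.9033 = 855.7385

855.7385 units


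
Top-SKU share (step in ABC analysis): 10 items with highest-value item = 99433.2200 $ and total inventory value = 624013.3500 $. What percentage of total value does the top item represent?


Top item = 99433.2200
Total = 624013.3500
Percentage = 99433.2200 / 624013.3500 * 100 = 15.9345

15.9345%


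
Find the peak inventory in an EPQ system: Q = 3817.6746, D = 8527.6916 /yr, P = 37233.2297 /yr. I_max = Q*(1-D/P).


D/P = 0.2290
1 - D/P = 0.7710
I_max = 3817.6746 * 0.7710 = 2943.2957

2943.2957 units


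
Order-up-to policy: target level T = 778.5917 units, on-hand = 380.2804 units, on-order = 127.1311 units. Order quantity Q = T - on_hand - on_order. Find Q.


Inventory position = OH + OO = 380.2804 + 127.1311 = 507.4115
Q = 778.5917 - 507.4115 = 271.1802

271.1802 units


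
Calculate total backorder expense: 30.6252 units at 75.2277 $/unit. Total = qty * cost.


Total = 30.6252 * 75.2277 = 2303.8634

2303.8634 $


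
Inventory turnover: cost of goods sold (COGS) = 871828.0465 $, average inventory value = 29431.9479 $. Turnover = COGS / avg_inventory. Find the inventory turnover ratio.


Turnover = 871828.0465 / 29431.9479 = 29.6218

29.6218


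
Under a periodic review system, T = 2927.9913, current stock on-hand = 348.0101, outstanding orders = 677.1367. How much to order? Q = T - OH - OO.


Inventory position = OH + OO = 348.0101 + 677.1367 = 1025.1468
Q = 2927.9913 - 1025.1468 = 1902.8445

1902.8445 units


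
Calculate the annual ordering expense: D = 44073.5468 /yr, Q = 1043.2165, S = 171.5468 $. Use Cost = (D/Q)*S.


Number of orders = D/Q = 42.2477
Cost = 42.2477 * 171.5468 = 7247.4658

7247.4658 $/yr


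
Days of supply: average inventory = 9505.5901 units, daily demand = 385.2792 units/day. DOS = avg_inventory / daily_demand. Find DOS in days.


DOS = 9505.5901 / 385.2792 = 24.6720

24.6720 days


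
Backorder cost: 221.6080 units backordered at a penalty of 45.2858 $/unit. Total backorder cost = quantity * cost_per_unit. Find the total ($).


Total = 221.6080 * 45.2858 = 10035.6956

10035.6956 $


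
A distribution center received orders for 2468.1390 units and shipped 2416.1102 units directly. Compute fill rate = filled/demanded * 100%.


FR = 2416.1102 / 2468.1390 * 100 = 97.8920

97.8920%


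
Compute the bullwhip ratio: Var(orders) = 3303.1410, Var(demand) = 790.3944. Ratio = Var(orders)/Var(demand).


BW = 3303.1410 / 790.3944 = 4.1791

4.1791


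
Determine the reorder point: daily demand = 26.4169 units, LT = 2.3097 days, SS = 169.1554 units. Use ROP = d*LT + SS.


d*LT = 26.4169 * 2.3097 = 61.0151
ROP = 61.0151 + 169.1554 = 230.1705

230.1705 units


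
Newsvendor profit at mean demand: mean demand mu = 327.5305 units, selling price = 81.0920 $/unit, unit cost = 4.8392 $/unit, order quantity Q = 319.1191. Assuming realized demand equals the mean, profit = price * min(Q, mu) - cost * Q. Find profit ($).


Sales at mu = min(319.1191, 327.5305) = 319.1191
Revenue = 81.0920 * 319.1191 = 25878.0061
Total cost = 4.8392 * 319.1191 = 1544.2811
Profit = 25878.0061 - 1544.2811 = 24333.7249

24333.7249 $


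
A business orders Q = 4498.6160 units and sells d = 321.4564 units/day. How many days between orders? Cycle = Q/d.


Cycle = 4498.6160 / 321.4564 = 13.9945

13.9945 days


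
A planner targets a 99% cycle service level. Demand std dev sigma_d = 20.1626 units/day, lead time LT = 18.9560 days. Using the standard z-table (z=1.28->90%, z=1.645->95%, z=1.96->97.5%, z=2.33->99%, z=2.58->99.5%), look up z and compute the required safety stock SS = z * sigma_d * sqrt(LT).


From the table, SL = 99% corresponds to z = 2.33
sqrt(LT) = sqrt(18.9560) = 4.3538
SS = 2.33 * 20.1626 * 4.3538 = 204.5388

204.5388 units


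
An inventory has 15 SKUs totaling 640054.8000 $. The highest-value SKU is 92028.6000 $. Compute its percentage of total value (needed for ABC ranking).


Top item = 92028.6000
Total = 640054.8000
Percentage = 92028.6000 / 640054.8000 * 100 = 14.3782

14.3782%


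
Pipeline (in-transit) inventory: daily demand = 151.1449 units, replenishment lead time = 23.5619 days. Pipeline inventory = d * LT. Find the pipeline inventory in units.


Pipeline = 151.1449 * 23.5619 = 3561.2610

3561.2610 units


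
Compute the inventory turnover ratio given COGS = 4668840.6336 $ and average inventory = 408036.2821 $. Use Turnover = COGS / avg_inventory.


Turnover = 4668840.6336 / 408036.2821 = 11.4422

11.4422


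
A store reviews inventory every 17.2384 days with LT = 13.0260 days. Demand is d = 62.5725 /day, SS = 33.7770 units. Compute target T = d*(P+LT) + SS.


P + LT = 30.2644
d*(P+LT) = 62.5725 * 30.2644 = 1893.7192
T = 1893.7192 + 33.7770 = 1927.4962

1927.4962 units


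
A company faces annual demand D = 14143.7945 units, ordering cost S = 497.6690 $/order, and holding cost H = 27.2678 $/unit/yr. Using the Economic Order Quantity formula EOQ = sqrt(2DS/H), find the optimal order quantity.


2*D*S = 2 * 14143.7945 * 497.6690 = 14077856.1300
2*D*S/H = 516281.3329
EOQ = sqrt(516281.3329) = 718.5272

718.5272 units


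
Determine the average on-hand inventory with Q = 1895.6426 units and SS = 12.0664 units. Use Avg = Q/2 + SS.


Q/2 = 947.8213
Avg = 947.8213 + 12.0664 = 959.8877

959.8877 units


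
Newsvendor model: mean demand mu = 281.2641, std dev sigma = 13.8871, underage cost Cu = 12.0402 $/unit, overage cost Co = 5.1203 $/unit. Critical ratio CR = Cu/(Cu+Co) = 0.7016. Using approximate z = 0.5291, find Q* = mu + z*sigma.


CR = Cu/(Cu+Co) = 12.0402/(12.0402+5.1203) = 0.7016
z = 0.5291
Q* = 281.2641 + 0.5291 * 13.8871 = 288.6118

288.6118 units


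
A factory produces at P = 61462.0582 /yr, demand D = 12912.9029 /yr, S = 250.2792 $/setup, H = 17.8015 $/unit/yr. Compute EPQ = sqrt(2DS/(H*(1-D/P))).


1 - D/P = 1 - 0.2101 = 0.7899
H*(1-D/P) = 14.0615
2DS = 6463662.0150
EPQ = sqrt(459671.3772) = 677.9907

677.9907 units


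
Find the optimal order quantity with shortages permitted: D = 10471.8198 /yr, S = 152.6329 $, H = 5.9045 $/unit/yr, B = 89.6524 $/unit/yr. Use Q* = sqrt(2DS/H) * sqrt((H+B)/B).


sqrt(2DS/H) = 735.7980
sqrt((H+B)/B) = 1.0324
Q* = 735.7980 * 1.0324 = 759.6415

759.6415 units


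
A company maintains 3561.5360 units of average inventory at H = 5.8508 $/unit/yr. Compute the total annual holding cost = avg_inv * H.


Cost = 3561.5360 * 5.8508 = 20837.8348

20837.8348 $/yr


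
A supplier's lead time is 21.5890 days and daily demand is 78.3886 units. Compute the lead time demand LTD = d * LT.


LTD = 78.3886 * 21.5890 = 1692.3315

1692.3315 units


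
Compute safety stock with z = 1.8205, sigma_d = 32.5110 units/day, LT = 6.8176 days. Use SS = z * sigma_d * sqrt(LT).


sqrt(LT) = sqrt(6.8176) = 2.6111
SS = 1.8205 * 32.5110 * 2.6111 = 154.5385

154.5385 units


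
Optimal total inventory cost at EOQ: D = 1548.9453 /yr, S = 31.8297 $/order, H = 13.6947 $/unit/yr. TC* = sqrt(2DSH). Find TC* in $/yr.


2*D*S*H = 1350364.9134
TC* = sqrt(1350364.9134) = 1162.0520

1162.0520 $/yr


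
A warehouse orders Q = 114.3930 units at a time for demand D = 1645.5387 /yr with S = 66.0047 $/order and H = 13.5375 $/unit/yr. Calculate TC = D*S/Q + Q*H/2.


Ordering cost = D*S/Q = 949.4750
Holding cost = Q*H/2 = 774.2976
TC = 949.4750 + 774.2976 = 1723.7726

1723.7726 $/yr


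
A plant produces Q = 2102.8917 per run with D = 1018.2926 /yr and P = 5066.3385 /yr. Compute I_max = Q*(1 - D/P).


D/P = 0.2010
1 - D/P = 0.7990
I_max = 2102.8917 * 0.7990 = 1680.2277

1680.2277 units


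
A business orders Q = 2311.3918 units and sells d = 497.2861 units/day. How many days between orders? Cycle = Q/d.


Cycle = 2311.3918 / 497.2861 = 4.6480

4.6480 days


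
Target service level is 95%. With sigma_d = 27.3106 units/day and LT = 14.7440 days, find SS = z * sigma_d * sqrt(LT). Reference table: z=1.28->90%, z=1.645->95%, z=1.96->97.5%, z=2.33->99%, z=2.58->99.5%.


From the table, SL = 95% corresponds to z = 1.645
sqrt(LT) = sqrt(14.7440) = 3.8398
SS = 1.645 * 27.3106 * 3.8398 = 172.5062

172.5062 units


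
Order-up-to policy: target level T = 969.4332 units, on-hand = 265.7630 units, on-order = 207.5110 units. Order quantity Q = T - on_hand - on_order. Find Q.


Inventory position = OH + OO = 265.7630 + 207.5110 = 473.2740
Q = 969.4332 - 473.2740 = 496.1592

496.1592 units


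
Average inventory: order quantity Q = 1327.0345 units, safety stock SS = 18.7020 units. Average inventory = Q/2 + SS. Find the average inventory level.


Q/2 = 663.5172
Avg = 663.5172 + 18.7020 = 682.2192

682.2192 units


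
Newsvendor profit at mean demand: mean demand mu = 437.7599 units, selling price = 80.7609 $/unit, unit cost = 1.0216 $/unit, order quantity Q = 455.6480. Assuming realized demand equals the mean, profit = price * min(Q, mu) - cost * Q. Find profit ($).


Sales at mu = min(455.6480, 437.7599) = 437.7599
Revenue = 80.7609 * 437.7599 = 35353.8835
Total cost = 1.0216 * 455.6480 = 465.4900
Profit = 35353.8835 - 465.4900 = 34888.3935

34888.3935 $


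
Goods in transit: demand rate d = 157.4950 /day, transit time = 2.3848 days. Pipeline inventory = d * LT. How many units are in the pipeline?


Pipeline = 157.4950 * 2.3848 = 375.5941

375.5941 units


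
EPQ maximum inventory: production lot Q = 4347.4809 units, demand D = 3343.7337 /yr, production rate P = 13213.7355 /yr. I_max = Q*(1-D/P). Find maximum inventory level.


D/P = 0.2530
1 - D/P = 0.7470
I_max = 4347.4809 * 0.7470 = 3247.3515

3247.3515 units


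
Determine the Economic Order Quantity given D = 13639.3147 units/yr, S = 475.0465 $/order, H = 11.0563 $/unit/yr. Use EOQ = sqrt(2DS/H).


2*D*S = 2 * 13639.3147 * 475.0465 = 12958617.4213
2*D*S/H = 1172057.3267
EOQ = sqrt(1172057.3267) = 1082.6160

1082.6160 units


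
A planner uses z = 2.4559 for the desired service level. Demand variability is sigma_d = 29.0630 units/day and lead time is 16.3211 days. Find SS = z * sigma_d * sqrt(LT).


sqrt(LT) = sqrt(16.3211) = 4.0399
SS = 2.4559 * 29.0630 * 4.0399 = 288.3539

288.3539 units


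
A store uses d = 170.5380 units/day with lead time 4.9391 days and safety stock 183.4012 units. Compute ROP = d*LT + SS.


d*LT = 170.5380 * 4.9391 = 842.3042
ROP = 842.3042 + 183.4012 = 1025.7054

1025.7054 units


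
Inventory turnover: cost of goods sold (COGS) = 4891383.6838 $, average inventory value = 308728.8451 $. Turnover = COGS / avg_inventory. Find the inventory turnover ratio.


Turnover = 4891383.6838 / 308728.8451 = 15.8436

15.8436


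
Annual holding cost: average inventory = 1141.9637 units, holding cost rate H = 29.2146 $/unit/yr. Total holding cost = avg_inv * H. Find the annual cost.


Cost = 1141.9637 * 29.2146 = 33362.0127

33362.0127 $/yr


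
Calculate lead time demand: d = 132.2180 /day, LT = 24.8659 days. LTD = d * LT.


LTD = 132.2180 * 24.8659 = 3287.7196

3287.7196 units


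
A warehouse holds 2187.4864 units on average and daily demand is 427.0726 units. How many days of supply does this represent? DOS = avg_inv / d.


DOS = 2187.4864 / 427.0726 = 5.1220

5.1220 days


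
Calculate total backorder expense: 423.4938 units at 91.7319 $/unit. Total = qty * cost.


Total = 423.4938 * 91.7319 = 38847.8909

38847.8909 $


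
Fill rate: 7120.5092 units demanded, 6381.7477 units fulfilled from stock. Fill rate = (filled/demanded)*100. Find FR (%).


FR = 6381.7477 / 7120.5092 * 100 = 89.6249

89.6249%


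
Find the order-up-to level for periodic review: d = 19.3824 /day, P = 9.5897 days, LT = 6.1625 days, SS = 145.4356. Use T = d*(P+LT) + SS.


P + LT = 15.7522
d*(P+LT) = 19.3824 * 15.7522 = 305.3154
T = 305.3154 + 145.4356 = 450.7510

450.7510 units


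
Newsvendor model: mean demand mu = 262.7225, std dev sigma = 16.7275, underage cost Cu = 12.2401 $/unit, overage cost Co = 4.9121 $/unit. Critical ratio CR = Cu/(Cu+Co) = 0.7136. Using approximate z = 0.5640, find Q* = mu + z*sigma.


CR = Cu/(Cu+Co) = 12.2401/(12.2401+4.9121) = 0.7136
z = 0.5640
Q* = 262.7225 + 0.5640 * 16.7275 = 272.1568

272.1568 units


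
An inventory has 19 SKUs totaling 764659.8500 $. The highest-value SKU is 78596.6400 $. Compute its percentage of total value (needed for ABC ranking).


Top item = 78596.6400
Total = 764659.8500
Percentage = 78596.6400 / 764659.8500 * 100 = 10.2786

10.2786%


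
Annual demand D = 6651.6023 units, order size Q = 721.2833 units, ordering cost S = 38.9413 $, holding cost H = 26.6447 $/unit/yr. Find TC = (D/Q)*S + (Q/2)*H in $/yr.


Ordering cost = D*S/Q = 359.1128
Holding cost = Q*H/2 = 9609.1886
TC = 359.1128 + 9609.1886 = 9968.3013

9968.3013 $/yr


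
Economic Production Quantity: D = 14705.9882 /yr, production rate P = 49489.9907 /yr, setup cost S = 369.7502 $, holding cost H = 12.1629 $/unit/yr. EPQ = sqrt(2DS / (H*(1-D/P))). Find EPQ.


1 - D/P = 1 - 0.2972 = 0.7028
H*(1-D/P) = 8.5487
2DS = 10875084.1563
EPQ = sqrt(1272135.3147) = 1127.8898

1127.8898 units


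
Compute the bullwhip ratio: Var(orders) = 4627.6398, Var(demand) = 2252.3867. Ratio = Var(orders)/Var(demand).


BW = 4627.6398 / 2252.3867 = 2.0545

2.0545


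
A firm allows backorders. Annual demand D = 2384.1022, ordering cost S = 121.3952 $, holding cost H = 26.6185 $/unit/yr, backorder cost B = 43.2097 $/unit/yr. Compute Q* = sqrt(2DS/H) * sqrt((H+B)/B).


sqrt(2DS/H) = 147.4641
sqrt((H+B)/B) = 1.2712
Q* = 147.4641 * 1.2712 = 187.4611

187.4611 units


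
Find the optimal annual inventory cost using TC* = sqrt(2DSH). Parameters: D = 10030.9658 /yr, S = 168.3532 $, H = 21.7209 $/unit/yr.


2*D*S*H = 73362130.8610
TC* = sqrt(73362130.8610) = 8565.1696

8565.1696 $/yr


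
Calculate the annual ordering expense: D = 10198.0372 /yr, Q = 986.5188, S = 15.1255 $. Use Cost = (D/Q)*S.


Number of orders = D/Q = 10.3374
Cost = 10.3374 * 15.1255 = 156.3583

156.3583 $/yr


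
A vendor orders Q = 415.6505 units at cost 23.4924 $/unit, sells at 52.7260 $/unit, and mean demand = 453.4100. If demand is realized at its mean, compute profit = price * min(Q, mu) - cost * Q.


Sales at mu = min(415.6505, 453.4100) = 415.6505
Revenue = 52.7260 * 415.6505 = 21915.5883
Total cost = 23.4924 * 415.6505 = 9764.6278
Profit = 21915.5883 - 9764.6278 = 12150.9605

12150.9605 $


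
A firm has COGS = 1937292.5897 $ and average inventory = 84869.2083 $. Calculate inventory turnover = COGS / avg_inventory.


Turnover = 1937292.5897 / 84869.2083 = 22.8268

22.8268


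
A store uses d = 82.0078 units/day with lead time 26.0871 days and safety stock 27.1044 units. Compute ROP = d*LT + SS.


d*LT = 82.0078 * 26.0871 = 2139.3457
ROP = 2139.3457 + 27.1044 = 2166.4501

2166.4501 units


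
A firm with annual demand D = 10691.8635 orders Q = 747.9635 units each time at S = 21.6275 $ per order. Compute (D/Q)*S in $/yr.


Number of orders = D/Q = 14.2946
Cost = 14.2946 * 21.6275 = 309.1572

309.1572 $/yr


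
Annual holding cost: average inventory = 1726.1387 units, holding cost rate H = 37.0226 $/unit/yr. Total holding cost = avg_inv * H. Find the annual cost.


Cost = 1726.1387 * 37.0226 = 63906.1426

63906.1426 $/yr


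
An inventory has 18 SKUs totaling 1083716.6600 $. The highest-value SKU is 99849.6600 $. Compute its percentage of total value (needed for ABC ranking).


Top item = 99849.6600
Total = 1083716.6600
Percentage = 99849.6600 / 1083716.6600 * 100 = 9.2136

9.2136%


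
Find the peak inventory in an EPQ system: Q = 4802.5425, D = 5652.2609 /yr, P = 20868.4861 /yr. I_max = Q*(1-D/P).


D/P = 0.2709
1 - D/P = 0.7291
I_max = 4802.5425 * 0.7291 = 3501.7666

3501.7666 units
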